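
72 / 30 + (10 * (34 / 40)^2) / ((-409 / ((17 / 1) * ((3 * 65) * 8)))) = -953127 / 2045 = -466.08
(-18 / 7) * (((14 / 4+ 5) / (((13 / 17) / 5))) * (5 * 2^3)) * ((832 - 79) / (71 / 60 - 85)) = 23502636000 / 457639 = 51356.28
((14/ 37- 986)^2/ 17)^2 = 3265450053.98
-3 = -3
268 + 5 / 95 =5093 / 19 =268.05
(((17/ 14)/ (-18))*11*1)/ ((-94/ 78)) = 2431/ 3948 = 0.62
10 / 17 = 0.59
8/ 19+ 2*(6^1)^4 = 49256/ 19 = 2592.42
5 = 5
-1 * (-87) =87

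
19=19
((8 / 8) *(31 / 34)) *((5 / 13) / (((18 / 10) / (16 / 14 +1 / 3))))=24025 / 83538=0.29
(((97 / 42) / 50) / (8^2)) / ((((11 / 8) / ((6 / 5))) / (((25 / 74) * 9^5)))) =5727753 / 455840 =12.57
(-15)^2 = 225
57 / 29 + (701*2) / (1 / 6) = 244005 / 29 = 8413.97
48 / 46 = 24 / 23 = 1.04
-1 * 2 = -2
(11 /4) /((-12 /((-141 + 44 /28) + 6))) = 30.58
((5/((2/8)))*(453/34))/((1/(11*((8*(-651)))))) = -259514640/17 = -15265567.06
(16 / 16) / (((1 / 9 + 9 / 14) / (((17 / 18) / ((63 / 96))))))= 544 / 285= 1.91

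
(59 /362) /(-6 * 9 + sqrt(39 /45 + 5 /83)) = -1983285 /656897146 -59 * sqrt(1436730) /1313794292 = -0.00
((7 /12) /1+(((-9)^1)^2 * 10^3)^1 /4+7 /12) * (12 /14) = 121507 /7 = 17358.14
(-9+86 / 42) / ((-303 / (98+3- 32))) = 1.58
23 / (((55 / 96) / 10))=4416 / 11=401.45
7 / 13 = 0.54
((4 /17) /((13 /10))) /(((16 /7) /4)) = 0.32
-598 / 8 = -299 / 4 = -74.75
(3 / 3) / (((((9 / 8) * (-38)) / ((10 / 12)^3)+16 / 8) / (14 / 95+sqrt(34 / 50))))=-25 * sqrt(17) / 8984-175 / 85348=-0.01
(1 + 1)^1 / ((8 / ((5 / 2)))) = 5 / 8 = 0.62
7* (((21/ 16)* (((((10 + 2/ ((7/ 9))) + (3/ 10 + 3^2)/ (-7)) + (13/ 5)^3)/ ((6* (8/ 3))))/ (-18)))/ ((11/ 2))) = -117677/ 704000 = -0.17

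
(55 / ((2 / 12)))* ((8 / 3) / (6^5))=55 / 486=0.11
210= 210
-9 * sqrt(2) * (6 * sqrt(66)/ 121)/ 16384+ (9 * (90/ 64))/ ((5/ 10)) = 405/ 16-27 * sqrt(33)/ 495616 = 25.31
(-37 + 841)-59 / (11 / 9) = 8313 / 11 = 755.73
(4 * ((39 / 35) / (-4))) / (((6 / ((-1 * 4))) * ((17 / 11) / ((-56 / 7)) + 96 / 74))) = 84656 / 125825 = 0.67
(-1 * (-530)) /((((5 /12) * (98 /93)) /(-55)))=-3253140 /49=-66390.61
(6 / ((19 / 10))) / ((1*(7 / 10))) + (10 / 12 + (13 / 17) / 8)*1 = 295207 / 54264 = 5.44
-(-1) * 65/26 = 5/2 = 2.50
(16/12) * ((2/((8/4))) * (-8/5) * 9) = -96/5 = -19.20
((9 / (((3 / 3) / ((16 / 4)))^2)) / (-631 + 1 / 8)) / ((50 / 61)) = -35136 / 126175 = -0.28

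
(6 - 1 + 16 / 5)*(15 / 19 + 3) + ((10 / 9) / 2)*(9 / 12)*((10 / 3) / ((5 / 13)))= 59311 / 1710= 34.68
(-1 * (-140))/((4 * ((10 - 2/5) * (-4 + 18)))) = 25/96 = 0.26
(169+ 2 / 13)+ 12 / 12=2212 / 13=170.15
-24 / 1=-24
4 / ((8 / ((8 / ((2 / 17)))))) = 34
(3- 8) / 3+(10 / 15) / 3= -13 / 9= -1.44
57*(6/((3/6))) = 684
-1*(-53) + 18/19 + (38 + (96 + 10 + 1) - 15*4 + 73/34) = 91147/646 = 141.09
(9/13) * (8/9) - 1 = -5/13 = -0.38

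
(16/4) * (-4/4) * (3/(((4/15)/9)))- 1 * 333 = -738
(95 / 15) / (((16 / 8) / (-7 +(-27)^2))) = 2286.33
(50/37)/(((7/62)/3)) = 9300/259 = 35.91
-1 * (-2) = 2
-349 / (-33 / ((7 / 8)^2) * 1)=17101 / 2112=8.10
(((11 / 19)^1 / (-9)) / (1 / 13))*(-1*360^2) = 2059200 / 19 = 108378.95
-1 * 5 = -5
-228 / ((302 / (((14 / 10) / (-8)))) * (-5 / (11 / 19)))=-231 / 15100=-0.02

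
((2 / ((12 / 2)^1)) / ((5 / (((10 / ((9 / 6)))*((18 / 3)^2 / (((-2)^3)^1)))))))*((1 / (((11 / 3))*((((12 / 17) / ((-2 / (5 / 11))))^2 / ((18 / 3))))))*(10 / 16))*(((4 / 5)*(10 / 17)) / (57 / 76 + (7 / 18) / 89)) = -599148 / 12085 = -49.58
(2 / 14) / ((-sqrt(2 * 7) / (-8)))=4 * sqrt(14) / 49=0.31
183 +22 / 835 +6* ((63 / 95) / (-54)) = 2902544 / 15865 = 182.95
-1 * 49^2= -2401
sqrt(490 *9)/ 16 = 21 *sqrt(10)/ 16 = 4.15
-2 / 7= -0.29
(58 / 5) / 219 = 58 / 1095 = 0.05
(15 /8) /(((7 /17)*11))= 255 /616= 0.41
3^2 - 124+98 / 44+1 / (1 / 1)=-2459 / 22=-111.77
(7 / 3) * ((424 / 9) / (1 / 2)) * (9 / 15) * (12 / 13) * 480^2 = 364707840 / 13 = 28054449.23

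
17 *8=136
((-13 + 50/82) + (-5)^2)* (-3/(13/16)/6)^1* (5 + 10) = -62040/533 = -116.40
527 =527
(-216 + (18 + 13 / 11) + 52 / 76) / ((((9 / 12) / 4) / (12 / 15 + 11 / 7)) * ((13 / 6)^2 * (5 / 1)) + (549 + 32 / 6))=-217749504 / 617485693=-0.35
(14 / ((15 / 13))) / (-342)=-91 / 2565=-0.04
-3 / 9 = -0.33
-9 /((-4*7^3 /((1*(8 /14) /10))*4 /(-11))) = -99 /96040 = -0.00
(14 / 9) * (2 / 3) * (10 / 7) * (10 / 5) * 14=1120 / 27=41.48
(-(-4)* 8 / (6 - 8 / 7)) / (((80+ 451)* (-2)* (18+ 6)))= -7 / 27081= -0.00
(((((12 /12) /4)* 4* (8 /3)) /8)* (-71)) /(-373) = 0.06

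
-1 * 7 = -7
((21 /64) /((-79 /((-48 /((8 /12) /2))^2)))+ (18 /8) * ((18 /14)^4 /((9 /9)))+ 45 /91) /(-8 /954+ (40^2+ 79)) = -373954751325 /7899316247732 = -0.05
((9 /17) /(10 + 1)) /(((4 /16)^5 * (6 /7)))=10752 /187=57.50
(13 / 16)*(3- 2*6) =-117 / 16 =-7.31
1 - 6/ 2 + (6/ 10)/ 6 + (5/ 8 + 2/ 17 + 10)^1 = 6013/ 680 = 8.84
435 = 435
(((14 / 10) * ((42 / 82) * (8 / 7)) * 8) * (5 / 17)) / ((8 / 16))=2688 / 697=3.86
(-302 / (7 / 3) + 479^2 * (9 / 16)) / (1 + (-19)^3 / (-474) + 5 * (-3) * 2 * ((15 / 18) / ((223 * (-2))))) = 763183608237 / 91906304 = 8303.93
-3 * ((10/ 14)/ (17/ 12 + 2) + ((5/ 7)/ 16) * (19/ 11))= -6195/ 7216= -0.86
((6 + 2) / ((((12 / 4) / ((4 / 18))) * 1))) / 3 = 16 / 81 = 0.20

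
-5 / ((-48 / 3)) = 5 / 16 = 0.31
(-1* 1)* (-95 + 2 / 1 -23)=116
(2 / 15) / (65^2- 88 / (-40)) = 1 / 31704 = 0.00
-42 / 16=-21 / 8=-2.62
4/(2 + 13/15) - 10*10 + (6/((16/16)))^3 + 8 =5392/43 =125.40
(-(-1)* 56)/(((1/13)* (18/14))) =5096/9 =566.22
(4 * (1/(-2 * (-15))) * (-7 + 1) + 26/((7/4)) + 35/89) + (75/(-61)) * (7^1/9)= 7692254/570045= 13.49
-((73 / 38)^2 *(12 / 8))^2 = -255584169 / 8340544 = -30.64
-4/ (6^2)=-0.11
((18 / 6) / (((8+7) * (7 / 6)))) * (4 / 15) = 0.05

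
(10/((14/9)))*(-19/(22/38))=-16245/77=-210.97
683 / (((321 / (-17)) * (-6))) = 11611 / 1926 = 6.03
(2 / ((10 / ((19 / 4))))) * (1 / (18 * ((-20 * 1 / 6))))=-19 / 1200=-0.02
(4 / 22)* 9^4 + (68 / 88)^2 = 577657 / 484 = 1193.51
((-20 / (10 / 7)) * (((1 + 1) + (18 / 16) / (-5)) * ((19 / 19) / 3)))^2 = 247009 / 3600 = 68.61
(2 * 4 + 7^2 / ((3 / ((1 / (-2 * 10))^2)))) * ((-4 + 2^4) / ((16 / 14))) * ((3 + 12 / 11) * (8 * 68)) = 10334079 / 55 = 187892.35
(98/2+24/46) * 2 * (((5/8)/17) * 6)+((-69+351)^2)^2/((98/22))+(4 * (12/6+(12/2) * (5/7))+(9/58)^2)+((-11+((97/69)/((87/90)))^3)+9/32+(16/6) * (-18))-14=660566570726367067795/465289829984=1419688392.39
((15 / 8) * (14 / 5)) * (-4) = -21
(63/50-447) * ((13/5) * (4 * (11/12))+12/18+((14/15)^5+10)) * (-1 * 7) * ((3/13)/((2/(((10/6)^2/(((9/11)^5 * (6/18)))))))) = 10228745190467419/59787112500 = 171086.12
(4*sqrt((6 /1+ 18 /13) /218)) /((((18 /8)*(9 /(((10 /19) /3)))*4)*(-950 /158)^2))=199712*sqrt(4251) /295220791125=0.00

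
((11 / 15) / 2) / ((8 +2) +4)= 11 / 420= 0.03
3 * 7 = 21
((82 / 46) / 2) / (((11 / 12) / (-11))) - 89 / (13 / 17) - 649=-232048 / 299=-776.08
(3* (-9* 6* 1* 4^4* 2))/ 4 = -20736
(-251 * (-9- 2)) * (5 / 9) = 13805 / 9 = 1533.89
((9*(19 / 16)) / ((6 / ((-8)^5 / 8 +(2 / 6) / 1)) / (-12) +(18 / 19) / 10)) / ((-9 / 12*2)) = -22178035 / 295268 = -75.11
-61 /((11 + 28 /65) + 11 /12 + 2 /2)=-4.57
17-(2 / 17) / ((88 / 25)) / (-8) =101753 / 5984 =17.00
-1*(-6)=6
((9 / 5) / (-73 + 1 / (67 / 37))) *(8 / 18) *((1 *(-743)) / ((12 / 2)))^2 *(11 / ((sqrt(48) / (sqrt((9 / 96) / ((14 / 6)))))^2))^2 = -4475461243 / 311749509120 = -0.01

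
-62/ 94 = -31/ 47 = -0.66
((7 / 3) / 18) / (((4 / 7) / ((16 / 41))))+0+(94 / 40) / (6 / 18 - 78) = 300593 / 5158620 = 0.06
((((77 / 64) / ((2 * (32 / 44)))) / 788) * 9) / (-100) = -7623 / 80691200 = -0.00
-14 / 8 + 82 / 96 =-43 / 48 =-0.90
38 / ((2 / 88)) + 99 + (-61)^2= 5492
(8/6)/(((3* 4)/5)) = 0.56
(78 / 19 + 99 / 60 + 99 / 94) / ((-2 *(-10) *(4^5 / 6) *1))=364797 / 182886400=0.00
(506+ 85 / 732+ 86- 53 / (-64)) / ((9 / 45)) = 34722815 / 11712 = 2964.72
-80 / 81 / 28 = -20 / 567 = -0.04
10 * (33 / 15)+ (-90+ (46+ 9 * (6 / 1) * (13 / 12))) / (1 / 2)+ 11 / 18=929 / 18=51.61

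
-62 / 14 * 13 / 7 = -403 / 49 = -8.22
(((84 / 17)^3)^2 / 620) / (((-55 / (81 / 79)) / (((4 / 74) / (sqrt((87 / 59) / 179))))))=-4742523426816 * sqrt(918807) / 17442740879881075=-0.26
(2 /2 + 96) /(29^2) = 97 /841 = 0.12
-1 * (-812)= 812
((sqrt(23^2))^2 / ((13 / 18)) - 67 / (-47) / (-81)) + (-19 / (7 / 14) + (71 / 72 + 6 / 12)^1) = 275538193 / 395928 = 695.93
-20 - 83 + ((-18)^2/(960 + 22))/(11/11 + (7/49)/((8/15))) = -3581611/34861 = -102.74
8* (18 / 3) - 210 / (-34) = 54.18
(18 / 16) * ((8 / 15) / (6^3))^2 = 1 / 145800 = 0.00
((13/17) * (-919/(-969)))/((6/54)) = 35841/5491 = 6.53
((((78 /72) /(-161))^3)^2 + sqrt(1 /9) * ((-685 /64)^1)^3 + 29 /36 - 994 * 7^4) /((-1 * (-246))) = -9703.26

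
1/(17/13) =13/17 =0.76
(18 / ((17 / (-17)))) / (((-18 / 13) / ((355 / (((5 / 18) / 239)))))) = 3970746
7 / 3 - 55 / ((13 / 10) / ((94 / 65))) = -29837 / 507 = -58.85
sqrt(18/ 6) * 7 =12.12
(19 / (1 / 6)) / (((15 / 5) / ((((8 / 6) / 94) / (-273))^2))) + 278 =411915671774 / 1481711049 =278.00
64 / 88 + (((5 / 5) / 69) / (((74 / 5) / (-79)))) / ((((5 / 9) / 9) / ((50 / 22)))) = -39709 / 18722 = -2.12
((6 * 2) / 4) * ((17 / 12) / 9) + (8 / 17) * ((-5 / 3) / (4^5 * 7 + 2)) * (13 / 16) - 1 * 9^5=-59048.53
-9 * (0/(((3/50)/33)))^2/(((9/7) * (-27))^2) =0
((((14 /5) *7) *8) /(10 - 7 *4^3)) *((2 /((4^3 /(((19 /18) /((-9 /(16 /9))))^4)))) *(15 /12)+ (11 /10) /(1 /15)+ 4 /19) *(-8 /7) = 8034590951166752 /1175189301297441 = 6.84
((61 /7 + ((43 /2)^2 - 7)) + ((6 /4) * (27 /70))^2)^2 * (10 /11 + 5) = 1076591753485573 /845152000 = 1273843.94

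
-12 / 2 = -6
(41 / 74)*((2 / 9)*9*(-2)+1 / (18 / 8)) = -656 / 333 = -1.97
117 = 117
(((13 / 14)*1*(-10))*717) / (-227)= 46605 / 1589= 29.33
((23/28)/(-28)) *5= -115/784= -0.15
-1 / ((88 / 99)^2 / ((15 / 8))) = -1215 / 512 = -2.37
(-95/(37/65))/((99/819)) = -561925/407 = -1380.65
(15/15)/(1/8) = 8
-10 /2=-5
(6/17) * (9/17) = 54/289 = 0.19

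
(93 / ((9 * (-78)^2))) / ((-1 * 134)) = -31 / 2445768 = -0.00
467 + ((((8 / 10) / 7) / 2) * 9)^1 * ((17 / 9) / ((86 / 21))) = 100456 / 215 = 467.24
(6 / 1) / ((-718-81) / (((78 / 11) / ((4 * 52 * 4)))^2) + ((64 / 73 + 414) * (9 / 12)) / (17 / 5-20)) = -654372 / 1199675513233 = -0.00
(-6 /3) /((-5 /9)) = 18 /5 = 3.60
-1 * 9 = -9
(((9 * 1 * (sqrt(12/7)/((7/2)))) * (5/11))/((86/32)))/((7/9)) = 25920 * sqrt(21)/162239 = 0.73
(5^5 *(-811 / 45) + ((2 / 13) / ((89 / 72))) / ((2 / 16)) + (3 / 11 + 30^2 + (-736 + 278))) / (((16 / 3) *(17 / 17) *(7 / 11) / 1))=-400014052 / 24297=-16463.52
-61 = -61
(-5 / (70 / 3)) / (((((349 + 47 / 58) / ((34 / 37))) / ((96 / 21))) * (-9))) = 31552 / 110351871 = 0.00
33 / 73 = 0.45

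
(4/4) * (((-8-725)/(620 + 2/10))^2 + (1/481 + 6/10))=46228760173/23126963405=2.00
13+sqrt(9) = 16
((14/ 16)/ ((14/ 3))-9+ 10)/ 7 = 19/ 112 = 0.17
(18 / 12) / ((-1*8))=-3 / 16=-0.19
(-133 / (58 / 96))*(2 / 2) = -6384 / 29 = -220.14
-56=-56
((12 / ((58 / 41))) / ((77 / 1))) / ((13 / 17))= 4182 / 29029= 0.14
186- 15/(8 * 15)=1487/8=185.88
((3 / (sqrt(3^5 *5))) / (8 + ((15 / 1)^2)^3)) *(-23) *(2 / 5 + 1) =-161 *sqrt(15) / 2562892425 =-0.00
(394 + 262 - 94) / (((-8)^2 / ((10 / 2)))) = 1405 / 32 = 43.91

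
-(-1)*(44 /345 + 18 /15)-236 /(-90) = 4088 /1035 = 3.95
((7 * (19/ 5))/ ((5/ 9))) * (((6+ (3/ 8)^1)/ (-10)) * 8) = -61047/ 250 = -244.19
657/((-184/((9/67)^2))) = -53217/825976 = -0.06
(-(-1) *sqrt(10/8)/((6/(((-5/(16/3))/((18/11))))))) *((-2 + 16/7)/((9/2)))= -55 *sqrt(5)/18144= -0.01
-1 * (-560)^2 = -313600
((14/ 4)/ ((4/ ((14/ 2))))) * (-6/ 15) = -49/ 20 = -2.45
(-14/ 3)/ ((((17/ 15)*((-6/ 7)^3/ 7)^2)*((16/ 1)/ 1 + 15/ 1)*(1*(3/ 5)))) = -1008840175/ 36881568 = -27.35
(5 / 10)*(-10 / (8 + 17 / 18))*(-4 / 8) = 45 / 161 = 0.28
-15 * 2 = -30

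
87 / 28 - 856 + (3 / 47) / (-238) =-19080925 / 22372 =-852.89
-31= -31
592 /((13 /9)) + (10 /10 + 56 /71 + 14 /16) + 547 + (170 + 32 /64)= 8343993 /7384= 1130.01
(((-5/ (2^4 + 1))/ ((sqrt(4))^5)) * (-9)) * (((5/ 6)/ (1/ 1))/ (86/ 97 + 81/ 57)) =138225/ 4627264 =0.03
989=989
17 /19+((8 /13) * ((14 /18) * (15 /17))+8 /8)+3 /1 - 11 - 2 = -96782 /12597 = -7.68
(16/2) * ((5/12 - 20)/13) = -470/39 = -12.05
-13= -13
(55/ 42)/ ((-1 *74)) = -0.02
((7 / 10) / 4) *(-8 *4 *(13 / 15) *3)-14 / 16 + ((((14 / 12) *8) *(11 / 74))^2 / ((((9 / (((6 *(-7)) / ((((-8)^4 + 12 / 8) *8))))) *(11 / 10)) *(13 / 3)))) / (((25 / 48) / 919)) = -24719275637 / 1591051800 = -15.54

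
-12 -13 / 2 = -37 / 2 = -18.50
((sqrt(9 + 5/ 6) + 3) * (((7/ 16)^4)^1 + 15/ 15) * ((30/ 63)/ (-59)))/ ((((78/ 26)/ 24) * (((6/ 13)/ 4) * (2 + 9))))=-4415905 * sqrt(354)/ 502419456 - 4415905/ 27912192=-0.32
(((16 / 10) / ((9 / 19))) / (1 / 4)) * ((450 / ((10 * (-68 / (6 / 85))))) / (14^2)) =-228 / 70805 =-0.00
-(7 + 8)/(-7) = 15/7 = 2.14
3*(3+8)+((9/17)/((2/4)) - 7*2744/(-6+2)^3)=45449/136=334.18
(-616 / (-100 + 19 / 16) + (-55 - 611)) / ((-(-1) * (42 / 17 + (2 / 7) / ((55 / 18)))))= -200794825 / 780363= -257.31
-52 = -52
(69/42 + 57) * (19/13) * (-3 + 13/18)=-639559/3276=-195.23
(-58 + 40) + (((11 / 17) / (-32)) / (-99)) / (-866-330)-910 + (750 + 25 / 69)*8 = 29716657151 / 5855616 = 5074.90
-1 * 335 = -335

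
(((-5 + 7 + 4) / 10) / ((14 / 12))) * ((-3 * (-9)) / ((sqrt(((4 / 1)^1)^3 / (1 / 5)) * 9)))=27 * sqrt(5) / 700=0.09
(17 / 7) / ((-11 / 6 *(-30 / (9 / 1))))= 153 / 385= 0.40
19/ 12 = 1.58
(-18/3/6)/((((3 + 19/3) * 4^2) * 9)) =-1/1344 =-0.00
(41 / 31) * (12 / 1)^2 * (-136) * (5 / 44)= -1003680 / 341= -2943.34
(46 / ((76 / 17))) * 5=1955 / 38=51.45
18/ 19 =0.95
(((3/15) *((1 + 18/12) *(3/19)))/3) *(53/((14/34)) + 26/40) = 18111/5320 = 3.40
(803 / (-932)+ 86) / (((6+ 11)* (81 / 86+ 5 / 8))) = 6824014 / 2134979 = 3.20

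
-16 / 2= -8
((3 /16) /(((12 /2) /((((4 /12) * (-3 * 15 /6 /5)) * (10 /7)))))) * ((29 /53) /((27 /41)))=-5945 /320544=-0.02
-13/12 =-1.08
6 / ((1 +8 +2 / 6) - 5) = 18 / 13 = 1.38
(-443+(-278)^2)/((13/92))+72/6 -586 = 543223.85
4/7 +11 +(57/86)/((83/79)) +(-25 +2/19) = -12049637/949354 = -12.69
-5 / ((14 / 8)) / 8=-5 / 14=-0.36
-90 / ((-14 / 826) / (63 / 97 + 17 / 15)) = 918276 / 97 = 9466.76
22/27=0.81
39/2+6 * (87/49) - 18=1191/98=12.15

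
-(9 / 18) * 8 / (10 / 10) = -4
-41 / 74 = -0.55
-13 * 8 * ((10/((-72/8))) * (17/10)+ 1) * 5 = 4160/9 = 462.22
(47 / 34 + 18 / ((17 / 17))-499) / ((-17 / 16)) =130456 / 289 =451.40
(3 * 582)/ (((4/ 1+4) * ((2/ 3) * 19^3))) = 0.05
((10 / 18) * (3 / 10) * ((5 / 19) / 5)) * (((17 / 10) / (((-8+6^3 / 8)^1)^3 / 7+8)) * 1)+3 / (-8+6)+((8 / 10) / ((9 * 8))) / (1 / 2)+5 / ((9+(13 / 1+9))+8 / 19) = -229843261 / 174304100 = -1.32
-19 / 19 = -1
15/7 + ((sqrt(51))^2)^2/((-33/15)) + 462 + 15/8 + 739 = 14011/616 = 22.75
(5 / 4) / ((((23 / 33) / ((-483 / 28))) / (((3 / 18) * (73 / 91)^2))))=-879285 / 264992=-3.32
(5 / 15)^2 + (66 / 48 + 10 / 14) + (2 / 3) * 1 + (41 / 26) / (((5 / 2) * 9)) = 96221 / 32760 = 2.94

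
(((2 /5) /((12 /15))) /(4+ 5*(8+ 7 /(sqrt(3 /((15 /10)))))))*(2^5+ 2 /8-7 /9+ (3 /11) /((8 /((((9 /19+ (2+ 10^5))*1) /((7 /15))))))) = 772834193 /6336918-3864170965*sqrt(2) /79664112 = 53.36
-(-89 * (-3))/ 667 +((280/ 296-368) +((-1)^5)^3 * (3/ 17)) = -154236939/ 419543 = -367.63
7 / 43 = 0.16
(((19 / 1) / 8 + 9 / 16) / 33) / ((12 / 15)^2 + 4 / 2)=1175 / 34848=0.03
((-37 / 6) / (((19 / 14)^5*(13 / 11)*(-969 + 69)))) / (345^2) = 27361796 / 2586147672493125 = 0.00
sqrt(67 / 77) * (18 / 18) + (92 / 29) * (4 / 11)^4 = 23552 / 424589 + sqrt(5159) / 77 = 0.99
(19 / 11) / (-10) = -19 / 110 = -0.17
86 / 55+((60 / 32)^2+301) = 306.08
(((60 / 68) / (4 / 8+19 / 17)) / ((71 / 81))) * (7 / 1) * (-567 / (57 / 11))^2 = 52153.69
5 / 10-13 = -25 / 2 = -12.50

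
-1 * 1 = -1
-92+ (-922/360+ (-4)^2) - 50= -23141/180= -128.56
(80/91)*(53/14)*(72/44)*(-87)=-3319920/7007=-473.80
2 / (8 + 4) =1 / 6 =0.17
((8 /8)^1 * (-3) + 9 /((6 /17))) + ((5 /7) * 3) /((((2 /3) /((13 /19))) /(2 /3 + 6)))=9885 /266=37.16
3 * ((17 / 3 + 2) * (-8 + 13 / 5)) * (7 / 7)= -621 / 5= -124.20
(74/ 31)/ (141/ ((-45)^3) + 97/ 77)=86538375/ 45612718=1.90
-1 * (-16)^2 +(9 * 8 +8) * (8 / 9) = -1664 / 9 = -184.89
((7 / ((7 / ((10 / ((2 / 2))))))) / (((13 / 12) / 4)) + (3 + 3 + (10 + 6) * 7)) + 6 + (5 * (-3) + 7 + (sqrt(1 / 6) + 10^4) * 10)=100157.01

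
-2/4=-1/2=-0.50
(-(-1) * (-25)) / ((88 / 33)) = -75 / 8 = -9.38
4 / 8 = 1 / 2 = 0.50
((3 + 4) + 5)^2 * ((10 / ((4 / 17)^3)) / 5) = 44217 / 2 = 22108.50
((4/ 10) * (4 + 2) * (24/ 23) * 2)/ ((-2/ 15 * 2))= -432/ 23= -18.78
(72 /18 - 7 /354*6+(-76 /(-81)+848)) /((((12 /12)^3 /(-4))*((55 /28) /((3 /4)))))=-22823500 /17523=-1302.49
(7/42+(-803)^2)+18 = 3868963/6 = 644827.17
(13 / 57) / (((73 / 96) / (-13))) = -5408 / 1387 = -3.90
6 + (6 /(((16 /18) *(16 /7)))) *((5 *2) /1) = 1137 /32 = 35.53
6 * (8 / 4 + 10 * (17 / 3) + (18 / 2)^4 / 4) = 20387 / 2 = 10193.50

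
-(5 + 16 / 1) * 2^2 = -84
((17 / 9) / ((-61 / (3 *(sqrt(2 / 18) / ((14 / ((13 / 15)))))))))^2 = 48841 / 13291784100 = 0.00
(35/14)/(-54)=-5/108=-0.05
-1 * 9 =-9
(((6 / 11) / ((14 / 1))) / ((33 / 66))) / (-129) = -2 / 3311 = -0.00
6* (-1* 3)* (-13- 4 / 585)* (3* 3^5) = 11093922 / 65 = 170675.72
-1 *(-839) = 839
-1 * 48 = -48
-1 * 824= -824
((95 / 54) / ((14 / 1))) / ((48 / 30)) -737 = -4456901 / 6048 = -736.92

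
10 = 10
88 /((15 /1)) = 88 /15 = 5.87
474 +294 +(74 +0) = 842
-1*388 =-388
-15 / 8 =-1.88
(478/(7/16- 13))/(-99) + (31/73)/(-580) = 323199451/842523660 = 0.38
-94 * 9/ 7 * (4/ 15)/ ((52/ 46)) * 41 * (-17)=19871.39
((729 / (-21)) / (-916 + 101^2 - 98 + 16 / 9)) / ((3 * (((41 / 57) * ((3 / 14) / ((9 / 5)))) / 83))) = -20693394 / 16953295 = -1.22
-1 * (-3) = 3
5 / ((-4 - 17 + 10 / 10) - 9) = -5 / 29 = -0.17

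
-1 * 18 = -18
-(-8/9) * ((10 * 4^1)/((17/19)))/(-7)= -6080/1071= -5.68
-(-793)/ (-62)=-793/ 62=-12.79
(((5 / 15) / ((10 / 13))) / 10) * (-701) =-9113 / 300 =-30.38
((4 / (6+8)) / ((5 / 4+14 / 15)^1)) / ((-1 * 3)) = -40 / 917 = -0.04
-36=-36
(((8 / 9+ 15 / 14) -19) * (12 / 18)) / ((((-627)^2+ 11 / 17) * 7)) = -36499 / 8841878892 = -0.00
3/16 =0.19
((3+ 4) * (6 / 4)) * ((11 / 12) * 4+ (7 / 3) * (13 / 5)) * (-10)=-1022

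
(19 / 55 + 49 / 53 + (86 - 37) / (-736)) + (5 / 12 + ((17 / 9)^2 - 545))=-93808879243 / 173780640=-539.81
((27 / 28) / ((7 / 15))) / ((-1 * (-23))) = 405 / 4508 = 0.09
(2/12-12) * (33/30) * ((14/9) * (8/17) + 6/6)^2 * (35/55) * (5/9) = -34901825/2528172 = -13.81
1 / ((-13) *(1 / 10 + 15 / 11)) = -110 / 2093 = -0.05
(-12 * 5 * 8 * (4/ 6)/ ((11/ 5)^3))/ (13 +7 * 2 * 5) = -40000/ 110473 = -0.36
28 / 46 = 14 / 23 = 0.61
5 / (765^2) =1 / 117045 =0.00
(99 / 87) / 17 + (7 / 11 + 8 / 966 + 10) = 28056944 / 2619309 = 10.71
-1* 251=-251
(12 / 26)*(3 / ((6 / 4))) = 12 / 13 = 0.92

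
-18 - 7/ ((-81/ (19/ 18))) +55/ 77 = -175487/ 10206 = -17.19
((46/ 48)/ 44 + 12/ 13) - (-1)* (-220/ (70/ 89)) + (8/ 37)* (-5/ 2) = -993101119/ 3555552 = -279.31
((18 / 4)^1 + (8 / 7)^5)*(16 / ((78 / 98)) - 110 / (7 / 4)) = -1265238964 / 4588311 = -275.75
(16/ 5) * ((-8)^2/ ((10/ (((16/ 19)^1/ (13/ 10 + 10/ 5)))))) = 16384/ 3135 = 5.23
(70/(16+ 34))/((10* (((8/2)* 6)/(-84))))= -49/100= -0.49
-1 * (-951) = 951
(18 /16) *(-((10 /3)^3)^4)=-125000000000 /59049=-2116885.98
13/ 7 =1.86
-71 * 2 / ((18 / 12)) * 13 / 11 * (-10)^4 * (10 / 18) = -184600000 / 297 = -621548.82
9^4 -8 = 6553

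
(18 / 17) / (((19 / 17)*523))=18 / 9937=0.00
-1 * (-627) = 627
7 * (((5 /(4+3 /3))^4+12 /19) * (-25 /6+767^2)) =765946853 /114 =6718832.04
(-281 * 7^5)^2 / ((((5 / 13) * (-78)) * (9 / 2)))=-22304528136289 / 135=-165218726935.47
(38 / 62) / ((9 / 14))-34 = -9220 / 279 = -33.05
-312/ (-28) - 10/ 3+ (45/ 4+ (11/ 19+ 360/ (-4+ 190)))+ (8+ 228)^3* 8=5202602746241/ 49476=105154069.57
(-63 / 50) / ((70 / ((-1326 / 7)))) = 5967 / 1750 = 3.41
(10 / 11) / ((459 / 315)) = 350 / 561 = 0.62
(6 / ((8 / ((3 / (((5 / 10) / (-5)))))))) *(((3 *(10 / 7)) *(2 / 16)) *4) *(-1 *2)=675 / 7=96.43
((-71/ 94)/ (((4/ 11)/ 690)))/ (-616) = 2.33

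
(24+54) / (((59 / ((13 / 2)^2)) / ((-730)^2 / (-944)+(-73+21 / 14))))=-989302509 / 27848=-35525.08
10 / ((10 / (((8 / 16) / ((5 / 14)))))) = 7 / 5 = 1.40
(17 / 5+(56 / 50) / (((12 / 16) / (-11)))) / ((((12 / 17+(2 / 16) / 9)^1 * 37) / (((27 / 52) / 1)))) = -0.25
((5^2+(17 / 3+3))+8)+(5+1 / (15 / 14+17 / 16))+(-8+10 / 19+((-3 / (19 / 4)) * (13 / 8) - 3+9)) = 64007 / 1434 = 44.64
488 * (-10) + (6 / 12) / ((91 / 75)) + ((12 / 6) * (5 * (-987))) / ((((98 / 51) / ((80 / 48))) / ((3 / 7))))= -10890745 / 1274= -8548.47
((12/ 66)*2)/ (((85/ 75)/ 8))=480/ 187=2.57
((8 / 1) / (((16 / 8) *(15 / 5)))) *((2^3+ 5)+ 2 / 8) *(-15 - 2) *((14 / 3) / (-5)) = 12614 / 45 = 280.31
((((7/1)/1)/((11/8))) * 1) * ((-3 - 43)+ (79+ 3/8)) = 1869/11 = 169.91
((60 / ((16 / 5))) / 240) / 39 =5 / 2496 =0.00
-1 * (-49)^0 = -1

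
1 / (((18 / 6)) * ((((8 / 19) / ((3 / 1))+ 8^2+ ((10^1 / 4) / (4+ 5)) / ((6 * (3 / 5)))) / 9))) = 18468 / 395323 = 0.05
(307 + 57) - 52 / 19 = 6864 / 19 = 361.26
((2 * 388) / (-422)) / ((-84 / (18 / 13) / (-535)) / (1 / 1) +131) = -622740 / 44402207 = -0.01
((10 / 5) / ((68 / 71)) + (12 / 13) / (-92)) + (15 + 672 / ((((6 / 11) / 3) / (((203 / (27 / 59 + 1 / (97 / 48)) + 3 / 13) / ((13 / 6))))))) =3800094301459 / 10440482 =363976.90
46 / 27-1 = 19 / 27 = 0.70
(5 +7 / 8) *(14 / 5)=329 / 20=16.45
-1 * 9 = -9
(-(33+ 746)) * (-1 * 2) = 1558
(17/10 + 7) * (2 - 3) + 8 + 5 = 43/10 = 4.30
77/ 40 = 1.92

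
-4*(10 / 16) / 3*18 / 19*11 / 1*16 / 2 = -1320 / 19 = -69.47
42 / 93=14 / 31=0.45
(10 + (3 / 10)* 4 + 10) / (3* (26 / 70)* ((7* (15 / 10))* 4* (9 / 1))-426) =-53 / 12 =-4.42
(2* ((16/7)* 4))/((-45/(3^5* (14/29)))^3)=-987614208/3048625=-323.95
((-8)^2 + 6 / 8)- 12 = 211 / 4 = 52.75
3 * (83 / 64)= 3.89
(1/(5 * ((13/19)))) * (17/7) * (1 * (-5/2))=-1.77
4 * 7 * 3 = 84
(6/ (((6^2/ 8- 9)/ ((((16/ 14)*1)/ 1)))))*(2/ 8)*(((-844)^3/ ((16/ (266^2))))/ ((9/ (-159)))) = -161041737313408/ 9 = -17893526368156.44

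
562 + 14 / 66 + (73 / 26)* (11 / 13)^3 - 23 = 1019635247 / 1885026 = 540.91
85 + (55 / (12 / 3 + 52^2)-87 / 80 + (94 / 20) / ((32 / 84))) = 65175 / 677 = 96.27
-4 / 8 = -1 / 2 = -0.50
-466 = -466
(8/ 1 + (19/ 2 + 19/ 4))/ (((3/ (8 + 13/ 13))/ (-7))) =-1869/ 4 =-467.25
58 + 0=58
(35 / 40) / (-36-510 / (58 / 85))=-203 / 181752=-0.00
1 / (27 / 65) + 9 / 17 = 1348 / 459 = 2.94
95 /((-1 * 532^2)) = -5 /14896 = -0.00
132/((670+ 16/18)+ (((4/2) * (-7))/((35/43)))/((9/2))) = 990/5003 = 0.20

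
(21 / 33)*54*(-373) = -140994 / 11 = -12817.64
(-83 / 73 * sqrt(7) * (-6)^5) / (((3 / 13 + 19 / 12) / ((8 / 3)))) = 268489728 * sqrt(7) / 20659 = 34384.87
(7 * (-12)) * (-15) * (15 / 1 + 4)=23940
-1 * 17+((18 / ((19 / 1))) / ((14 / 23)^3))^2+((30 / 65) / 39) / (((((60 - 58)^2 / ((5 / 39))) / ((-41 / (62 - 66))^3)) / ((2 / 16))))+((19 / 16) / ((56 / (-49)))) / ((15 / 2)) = 799922178532921 / 1433232720890880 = 0.56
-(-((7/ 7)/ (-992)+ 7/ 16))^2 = -187489/ 984064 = -0.19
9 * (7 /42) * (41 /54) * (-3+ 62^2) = 157481 /36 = 4374.47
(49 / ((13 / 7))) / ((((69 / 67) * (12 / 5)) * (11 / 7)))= 804335 / 118404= 6.79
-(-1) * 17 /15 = 17 /15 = 1.13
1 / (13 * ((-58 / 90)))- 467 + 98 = -139158 / 377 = -369.12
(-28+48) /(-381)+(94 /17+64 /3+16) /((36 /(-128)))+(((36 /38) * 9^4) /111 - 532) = -25754122282 /40979979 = -628.46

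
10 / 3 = 3.33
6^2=36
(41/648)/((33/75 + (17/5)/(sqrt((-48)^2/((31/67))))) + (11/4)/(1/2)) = 36260400/3403937753 - 174250 * sqrt(2077)/91906319331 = 0.01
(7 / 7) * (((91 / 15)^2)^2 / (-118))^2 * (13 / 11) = 61132828589969773 / 392542579687500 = 155.74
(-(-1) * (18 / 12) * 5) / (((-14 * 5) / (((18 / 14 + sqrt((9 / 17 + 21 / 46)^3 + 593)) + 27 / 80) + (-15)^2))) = -380727 / 15680-3 * sqrt(222117631884170) / 17122672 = -26.89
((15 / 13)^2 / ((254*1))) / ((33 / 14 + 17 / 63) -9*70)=-14175 / 1696628687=-0.00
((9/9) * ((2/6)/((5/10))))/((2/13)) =13/3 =4.33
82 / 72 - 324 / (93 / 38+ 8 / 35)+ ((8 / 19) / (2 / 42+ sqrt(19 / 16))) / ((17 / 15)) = -41515802293729 / 346094826876+ 211680 * sqrt(19) / 2701249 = -119.61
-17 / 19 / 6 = -17 / 114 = -0.15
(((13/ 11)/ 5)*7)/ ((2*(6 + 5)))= 91/ 1210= 0.08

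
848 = 848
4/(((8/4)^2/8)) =8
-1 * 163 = -163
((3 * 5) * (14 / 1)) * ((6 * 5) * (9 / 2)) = 28350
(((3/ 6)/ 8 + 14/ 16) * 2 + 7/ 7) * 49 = 1127/ 8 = 140.88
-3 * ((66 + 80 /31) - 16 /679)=-4329174 /21049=-205.67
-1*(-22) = 22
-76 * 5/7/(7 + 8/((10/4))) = -1900/357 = -5.32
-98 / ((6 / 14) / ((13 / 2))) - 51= -4612 / 3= -1537.33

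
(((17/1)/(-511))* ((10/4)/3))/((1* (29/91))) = -1105/12702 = -0.09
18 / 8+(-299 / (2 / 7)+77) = -3869 / 4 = -967.25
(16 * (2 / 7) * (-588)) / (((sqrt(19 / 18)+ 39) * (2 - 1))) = -1886976 / 27359+ 8064 * sqrt(38) / 27359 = -67.15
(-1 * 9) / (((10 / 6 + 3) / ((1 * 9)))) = -243 / 14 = -17.36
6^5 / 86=3888 / 43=90.42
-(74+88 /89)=-74.99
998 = 998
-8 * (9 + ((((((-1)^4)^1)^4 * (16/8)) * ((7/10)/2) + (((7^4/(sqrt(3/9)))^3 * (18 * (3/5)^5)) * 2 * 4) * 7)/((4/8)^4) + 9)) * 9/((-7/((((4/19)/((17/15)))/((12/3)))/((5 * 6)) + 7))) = 23772888/11305 + 3785433069113091099648 * sqrt(3)/1009375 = 6495665539920629.81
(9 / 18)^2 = 1 / 4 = 0.25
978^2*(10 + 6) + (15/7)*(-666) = 107116218/7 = 15302316.86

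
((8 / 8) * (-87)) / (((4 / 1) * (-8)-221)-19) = 87 / 272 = 0.32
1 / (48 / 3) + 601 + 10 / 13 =125181 / 208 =601.83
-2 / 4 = -1 / 2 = -0.50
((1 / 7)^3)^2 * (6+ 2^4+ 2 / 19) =60 / 319333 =0.00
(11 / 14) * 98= 77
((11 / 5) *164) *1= 1804 / 5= 360.80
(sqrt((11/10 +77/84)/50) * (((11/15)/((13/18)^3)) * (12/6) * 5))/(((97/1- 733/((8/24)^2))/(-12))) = 117612 * sqrt(30)/89253125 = 0.01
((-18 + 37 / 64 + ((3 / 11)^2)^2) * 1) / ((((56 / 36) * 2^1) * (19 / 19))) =-146875779 / 26236672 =-5.60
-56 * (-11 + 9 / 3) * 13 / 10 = 2912 / 5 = 582.40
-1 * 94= -94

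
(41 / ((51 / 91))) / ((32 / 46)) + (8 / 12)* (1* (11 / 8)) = 86561 / 816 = 106.08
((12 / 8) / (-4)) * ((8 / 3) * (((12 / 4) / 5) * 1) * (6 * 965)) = -3474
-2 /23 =-0.09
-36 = -36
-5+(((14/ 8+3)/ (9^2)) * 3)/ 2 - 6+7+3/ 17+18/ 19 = -194527/ 69768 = -2.79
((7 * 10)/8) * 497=4348.75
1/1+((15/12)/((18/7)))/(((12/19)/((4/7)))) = 311/216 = 1.44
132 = 132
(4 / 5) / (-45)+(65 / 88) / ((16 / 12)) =42467 / 79200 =0.54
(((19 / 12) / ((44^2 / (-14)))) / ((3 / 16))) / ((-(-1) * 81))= -133 / 176418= -0.00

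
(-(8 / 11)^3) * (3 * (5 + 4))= -13824 / 1331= -10.39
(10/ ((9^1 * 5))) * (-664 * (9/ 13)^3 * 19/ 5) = -2043792/ 10985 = -186.05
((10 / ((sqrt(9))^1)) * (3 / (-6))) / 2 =-5 / 6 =-0.83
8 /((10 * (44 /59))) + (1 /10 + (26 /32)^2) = 25807 /14080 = 1.83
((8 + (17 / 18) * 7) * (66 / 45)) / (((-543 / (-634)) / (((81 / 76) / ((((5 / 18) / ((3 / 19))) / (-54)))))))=-1337104098 / 1633525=-818.54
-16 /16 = -1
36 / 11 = 3.27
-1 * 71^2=-5041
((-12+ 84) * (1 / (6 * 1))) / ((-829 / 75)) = -900 / 829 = -1.09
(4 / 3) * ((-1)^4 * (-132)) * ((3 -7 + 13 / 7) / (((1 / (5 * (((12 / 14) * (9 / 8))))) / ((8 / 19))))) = 712800 / 931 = 765.63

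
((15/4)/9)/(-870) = -1/2088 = -0.00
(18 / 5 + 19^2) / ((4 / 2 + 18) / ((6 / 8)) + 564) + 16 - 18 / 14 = 950863 / 62020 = 15.33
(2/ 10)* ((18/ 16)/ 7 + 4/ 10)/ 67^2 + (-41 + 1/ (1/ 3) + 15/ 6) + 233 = 1241208657/ 6284600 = 197.50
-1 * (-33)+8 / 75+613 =48458 / 75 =646.11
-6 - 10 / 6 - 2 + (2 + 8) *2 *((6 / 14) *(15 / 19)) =-2.90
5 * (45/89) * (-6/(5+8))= -1350/1157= -1.17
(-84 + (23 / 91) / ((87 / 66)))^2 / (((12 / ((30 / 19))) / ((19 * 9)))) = 1100613800250 / 6964321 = 158036.05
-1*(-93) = 93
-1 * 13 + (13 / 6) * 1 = -10.83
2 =2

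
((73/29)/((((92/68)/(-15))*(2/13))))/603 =-80665/268134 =-0.30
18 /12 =3 /2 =1.50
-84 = -84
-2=-2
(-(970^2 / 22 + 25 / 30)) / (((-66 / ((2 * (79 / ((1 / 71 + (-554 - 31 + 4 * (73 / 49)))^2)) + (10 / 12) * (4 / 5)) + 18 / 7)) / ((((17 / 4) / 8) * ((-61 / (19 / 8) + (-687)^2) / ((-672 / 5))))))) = -14137234456082465541994177075 / 3611077536301928275968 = -3914962.86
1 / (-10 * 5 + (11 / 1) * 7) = 1 / 27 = 0.04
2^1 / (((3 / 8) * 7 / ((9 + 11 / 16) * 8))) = 1240 / 21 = 59.05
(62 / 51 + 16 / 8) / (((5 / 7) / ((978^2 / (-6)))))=-717675.58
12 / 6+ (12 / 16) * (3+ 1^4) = 5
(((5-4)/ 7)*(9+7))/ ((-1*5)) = -16/ 35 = -0.46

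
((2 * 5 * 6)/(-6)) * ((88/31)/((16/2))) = -110/31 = -3.55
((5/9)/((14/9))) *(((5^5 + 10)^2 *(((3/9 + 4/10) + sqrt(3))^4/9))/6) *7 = 382470836 *sqrt(3)/81 + 10486890799/1215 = 16809691.03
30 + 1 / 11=331 / 11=30.09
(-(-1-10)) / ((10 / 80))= 88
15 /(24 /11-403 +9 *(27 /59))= -9735 /257458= -0.04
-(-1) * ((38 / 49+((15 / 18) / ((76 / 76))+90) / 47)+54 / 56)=101491 / 27636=3.67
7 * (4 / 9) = 28 / 9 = 3.11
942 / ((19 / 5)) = 247.89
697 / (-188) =-697 / 188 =-3.71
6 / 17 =0.35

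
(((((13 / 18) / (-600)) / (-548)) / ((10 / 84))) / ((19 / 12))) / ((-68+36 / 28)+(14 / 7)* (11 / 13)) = -8281 / 46205853000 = -0.00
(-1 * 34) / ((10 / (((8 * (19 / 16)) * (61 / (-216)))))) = 19703 / 2160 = 9.12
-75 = -75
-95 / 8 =-11.88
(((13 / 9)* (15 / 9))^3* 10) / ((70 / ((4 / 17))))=0.47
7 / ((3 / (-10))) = -70 / 3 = -23.33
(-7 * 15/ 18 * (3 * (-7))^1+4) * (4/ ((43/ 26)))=13156/ 43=305.95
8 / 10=4 / 5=0.80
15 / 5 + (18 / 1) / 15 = 21 / 5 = 4.20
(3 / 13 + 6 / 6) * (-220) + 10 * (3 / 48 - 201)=-237135 / 104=-2280.14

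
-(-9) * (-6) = -54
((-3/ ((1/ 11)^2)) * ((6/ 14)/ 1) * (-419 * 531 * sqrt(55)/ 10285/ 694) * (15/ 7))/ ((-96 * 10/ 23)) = -46055223 * sqrt(55)/ 184992640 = -1.85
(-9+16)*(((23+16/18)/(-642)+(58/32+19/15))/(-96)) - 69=-1535860279/22187520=-69.22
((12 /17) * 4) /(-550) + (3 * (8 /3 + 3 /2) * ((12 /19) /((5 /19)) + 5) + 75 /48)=7035491 /74800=94.06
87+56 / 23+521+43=15029 / 23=653.43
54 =54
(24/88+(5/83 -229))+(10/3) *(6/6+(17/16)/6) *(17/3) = -81420571/394416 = -206.43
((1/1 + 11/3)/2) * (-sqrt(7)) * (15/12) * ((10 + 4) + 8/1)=-385 * sqrt(7)/6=-169.77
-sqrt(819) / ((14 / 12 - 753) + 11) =18* sqrt(91) / 4445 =0.04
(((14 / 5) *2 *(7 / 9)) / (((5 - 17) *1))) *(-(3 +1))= 196 / 135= 1.45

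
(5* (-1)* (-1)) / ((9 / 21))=35 / 3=11.67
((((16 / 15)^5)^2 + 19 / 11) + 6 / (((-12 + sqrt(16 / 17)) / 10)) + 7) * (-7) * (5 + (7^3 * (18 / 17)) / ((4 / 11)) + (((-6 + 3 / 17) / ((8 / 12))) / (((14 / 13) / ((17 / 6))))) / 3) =-5120954846310319897511 / 131125685625000000 + 14223945 * sqrt(17) / 20672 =-36216.77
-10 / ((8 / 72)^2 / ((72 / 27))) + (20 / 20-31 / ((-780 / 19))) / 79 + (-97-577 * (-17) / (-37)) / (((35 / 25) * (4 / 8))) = -6104026547 / 2279940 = -2677.28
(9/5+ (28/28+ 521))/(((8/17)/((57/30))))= 845937/400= 2114.84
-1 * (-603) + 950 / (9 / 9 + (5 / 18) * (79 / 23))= 881127 / 809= 1089.16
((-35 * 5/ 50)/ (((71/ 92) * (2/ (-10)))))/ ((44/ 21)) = 16905/ 1562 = 10.82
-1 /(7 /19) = -19 /7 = -2.71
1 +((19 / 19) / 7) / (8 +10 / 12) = 1.02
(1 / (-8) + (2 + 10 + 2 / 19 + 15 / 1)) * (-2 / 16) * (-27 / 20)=110727 / 24320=4.55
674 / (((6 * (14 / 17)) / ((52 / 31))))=148954 / 651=228.81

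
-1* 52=-52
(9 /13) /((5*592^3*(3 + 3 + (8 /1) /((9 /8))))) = 81 /1591330856960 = 0.00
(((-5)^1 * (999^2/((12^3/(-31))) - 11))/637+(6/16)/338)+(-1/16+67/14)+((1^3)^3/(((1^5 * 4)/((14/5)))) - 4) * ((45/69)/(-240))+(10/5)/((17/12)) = 152065738177/1036118720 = 146.76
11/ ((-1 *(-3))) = 11/ 3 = 3.67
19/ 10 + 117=1189/ 10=118.90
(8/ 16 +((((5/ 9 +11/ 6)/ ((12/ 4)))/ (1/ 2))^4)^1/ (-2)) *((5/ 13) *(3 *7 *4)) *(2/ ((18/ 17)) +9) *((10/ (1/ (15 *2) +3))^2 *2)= -8084608000000/ 389191959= -20772.80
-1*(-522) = 522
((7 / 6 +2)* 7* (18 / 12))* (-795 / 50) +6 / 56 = -147999 / 280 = -528.57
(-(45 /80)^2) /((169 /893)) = -72333 /43264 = -1.67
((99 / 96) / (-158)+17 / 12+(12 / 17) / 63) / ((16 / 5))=12827575 / 28879872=0.44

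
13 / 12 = 1.08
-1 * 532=-532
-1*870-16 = -886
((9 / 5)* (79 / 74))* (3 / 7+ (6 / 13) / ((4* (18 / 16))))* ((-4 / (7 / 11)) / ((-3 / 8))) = 403216 / 23569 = 17.11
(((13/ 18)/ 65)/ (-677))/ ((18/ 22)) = -11/ 548370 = -0.00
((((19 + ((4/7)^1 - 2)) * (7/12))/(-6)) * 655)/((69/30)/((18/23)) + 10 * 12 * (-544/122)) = 24572325/11685862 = 2.10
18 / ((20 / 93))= 837 / 10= 83.70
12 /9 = 1.33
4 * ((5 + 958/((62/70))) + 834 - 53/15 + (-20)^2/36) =10759304/1395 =7712.76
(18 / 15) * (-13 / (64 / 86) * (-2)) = 1677 / 40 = 41.92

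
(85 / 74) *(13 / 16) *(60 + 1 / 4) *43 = 11451115 / 4736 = 2417.89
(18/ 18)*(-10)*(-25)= 250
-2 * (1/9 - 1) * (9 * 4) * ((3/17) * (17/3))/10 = 32/5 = 6.40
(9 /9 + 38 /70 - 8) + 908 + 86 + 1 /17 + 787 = 1774.60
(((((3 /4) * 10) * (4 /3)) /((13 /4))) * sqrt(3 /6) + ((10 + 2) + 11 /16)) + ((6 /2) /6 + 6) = 20 * sqrt(2) /13 + 307 /16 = 21.36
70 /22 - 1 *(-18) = 233 /11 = 21.18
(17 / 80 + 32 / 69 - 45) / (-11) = 244667 / 60720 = 4.03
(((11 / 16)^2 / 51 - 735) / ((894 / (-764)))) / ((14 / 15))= 9164217245 / 13617408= 672.98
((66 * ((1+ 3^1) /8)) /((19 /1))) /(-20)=-33 /380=-0.09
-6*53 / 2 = -159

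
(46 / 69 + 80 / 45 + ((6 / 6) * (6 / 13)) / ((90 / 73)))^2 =2719201 / 342225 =7.95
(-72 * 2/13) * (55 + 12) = -9648/13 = -742.15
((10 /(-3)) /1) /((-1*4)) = 5 /6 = 0.83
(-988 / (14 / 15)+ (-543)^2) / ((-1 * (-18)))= 685511 / 42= 16321.69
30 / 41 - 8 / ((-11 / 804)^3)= 170467696122 / 54571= 3123778.13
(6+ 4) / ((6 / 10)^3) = 1250 / 27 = 46.30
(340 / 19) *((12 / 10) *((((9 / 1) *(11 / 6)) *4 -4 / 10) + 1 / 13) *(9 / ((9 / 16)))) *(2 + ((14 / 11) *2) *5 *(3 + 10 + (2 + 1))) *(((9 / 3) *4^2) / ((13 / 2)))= 465507606528 / 13585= 34266294.19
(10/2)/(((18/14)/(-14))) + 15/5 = -463/9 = -51.44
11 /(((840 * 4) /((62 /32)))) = 341 /53760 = 0.01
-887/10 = -88.70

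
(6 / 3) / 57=2 / 57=0.04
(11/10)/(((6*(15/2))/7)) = 77/450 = 0.17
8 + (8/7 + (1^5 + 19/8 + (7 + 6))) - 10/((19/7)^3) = 9609431/384104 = 25.02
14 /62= 0.23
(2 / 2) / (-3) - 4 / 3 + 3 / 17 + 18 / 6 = 77 / 51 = 1.51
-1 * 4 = -4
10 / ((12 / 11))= 55 / 6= 9.17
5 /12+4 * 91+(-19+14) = 4313 /12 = 359.42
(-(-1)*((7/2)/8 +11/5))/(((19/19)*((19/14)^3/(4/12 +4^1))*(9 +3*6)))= 940849/5555790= 0.17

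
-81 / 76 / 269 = -81 / 20444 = -0.00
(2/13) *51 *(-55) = -5610/13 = -431.54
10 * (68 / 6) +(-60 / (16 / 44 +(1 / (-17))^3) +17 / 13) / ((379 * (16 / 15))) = 174851160715 / 1548339312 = 112.93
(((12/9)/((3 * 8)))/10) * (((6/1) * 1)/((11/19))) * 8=76/165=0.46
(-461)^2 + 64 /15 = 3187879 /15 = 212525.27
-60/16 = -15/4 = -3.75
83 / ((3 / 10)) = 276.67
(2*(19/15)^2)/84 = 0.04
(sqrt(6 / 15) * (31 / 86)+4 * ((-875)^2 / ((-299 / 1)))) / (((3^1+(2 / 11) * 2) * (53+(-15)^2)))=-16843750 / 1537757+341 * sqrt(10) / 4422980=-10.95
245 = 245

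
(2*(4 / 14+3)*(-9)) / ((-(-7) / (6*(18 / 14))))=-22356 / 343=-65.18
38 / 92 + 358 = 16487 / 46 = 358.41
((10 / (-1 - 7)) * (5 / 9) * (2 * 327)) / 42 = -2725 / 252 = -10.81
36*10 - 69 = 291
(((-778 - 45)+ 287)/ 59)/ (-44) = 134/ 649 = 0.21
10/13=0.77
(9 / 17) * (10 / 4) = 45 / 34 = 1.32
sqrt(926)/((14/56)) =4 * sqrt(926) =121.72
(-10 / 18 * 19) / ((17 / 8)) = -760 / 153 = -4.97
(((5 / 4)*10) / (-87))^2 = 625 / 30276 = 0.02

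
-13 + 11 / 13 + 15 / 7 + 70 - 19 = 3730 / 91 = 40.99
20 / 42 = 10 / 21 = 0.48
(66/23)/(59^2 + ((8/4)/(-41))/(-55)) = 0.00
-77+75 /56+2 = -4125 /56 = -73.66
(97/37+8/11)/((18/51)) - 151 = -345571/2442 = -141.51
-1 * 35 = -35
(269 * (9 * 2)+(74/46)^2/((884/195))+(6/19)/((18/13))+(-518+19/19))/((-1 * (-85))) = 8869635431/174284340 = 50.89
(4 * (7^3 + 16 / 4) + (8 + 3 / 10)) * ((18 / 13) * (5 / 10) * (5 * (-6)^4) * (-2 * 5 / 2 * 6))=-2442966480 / 13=-187920498.46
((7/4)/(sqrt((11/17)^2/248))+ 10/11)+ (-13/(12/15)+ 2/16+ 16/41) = -53491/3608+ 119 * sqrt(62)/22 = 27.77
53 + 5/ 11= 588/ 11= 53.45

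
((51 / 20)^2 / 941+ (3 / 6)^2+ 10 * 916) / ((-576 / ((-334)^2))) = -96159060430189 / 54201600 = -1774100.03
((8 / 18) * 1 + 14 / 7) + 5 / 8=221 / 72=3.07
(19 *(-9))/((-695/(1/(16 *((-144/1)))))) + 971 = 971.00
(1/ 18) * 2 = 1/ 9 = 0.11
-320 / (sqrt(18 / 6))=-320 *sqrt(3) / 3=-184.75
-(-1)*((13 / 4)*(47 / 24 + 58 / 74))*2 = 31655 / 1776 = 17.82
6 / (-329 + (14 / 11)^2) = -0.02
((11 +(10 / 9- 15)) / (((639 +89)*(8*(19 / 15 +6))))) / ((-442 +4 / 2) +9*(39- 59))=1 / 9082752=0.00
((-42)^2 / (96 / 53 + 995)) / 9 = 10388 / 52831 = 0.20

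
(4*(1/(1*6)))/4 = 1/6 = 0.17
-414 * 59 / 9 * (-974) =2643436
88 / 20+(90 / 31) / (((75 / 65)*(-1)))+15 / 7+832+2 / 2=908174 / 1085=837.03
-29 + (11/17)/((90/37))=-43963/1530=-28.73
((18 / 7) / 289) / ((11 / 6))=108 / 22253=0.00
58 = 58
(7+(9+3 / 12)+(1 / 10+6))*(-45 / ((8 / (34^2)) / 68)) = -19764999 / 2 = -9882499.50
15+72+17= 104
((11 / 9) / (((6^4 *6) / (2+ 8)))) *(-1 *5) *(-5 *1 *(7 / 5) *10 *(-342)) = -182875 / 972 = -188.14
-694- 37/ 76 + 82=-46549/ 76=-612.49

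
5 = 5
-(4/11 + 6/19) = -142/209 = -0.68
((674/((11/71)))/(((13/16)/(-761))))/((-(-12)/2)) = -291335152/429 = -679102.92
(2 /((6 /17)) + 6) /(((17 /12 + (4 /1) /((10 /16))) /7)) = 700 /67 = 10.45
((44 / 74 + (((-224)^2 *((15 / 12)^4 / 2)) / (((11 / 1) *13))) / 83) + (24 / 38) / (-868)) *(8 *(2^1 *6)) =1000225997280 / 1810627819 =552.42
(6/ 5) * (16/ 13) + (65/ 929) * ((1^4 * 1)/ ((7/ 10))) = 666538/ 422695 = 1.58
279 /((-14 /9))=-2511 /14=-179.36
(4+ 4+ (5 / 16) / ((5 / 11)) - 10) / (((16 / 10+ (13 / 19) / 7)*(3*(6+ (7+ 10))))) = -4655 / 415472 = -0.01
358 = 358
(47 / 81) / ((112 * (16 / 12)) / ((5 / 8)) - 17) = 235 / 89883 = 0.00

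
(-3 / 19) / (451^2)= -3 / 3864619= -0.00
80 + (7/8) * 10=355/4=88.75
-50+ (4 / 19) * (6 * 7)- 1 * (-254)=4044 / 19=212.84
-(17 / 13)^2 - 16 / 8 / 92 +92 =701745 / 7774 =90.27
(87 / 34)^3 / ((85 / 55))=7243533 / 668168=10.84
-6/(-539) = 6/539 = 0.01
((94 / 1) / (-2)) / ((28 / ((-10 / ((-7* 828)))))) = -235 / 81144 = -0.00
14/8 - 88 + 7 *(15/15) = -317/4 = -79.25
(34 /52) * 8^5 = 278528 /13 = 21425.23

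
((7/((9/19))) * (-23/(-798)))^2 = 529/2916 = 0.18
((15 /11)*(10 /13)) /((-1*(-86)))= 75 /6149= 0.01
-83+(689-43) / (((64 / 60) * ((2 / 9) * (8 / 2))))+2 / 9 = 344765 / 576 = 598.55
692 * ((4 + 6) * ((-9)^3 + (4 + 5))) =-4982400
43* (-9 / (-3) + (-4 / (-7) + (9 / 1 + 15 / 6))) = 9073 / 14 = 648.07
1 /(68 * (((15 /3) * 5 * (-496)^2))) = 1 /418227200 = 0.00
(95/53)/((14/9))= 855/742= 1.15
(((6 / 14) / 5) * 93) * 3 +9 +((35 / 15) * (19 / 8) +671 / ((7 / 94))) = 9049.03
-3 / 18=-1 / 6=-0.17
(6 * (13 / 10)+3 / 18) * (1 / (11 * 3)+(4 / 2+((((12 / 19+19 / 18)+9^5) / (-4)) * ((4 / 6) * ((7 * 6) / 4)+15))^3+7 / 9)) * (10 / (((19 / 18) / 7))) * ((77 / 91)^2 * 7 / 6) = -1194998167692458179209807305119 / 79043335488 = -15118265952654254711.22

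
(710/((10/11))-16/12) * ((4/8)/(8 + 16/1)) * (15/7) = 11695/336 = 34.81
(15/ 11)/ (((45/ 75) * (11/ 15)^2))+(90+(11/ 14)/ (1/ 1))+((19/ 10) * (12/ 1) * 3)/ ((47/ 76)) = 900390913/ 4378990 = 205.62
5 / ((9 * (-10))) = -1 / 18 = -0.06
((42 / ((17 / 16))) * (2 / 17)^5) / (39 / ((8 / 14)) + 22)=86016 / 8713662409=0.00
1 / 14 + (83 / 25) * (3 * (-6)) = -20891 / 350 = -59.69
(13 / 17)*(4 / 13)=4 / 17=0.24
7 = 7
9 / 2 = 4.50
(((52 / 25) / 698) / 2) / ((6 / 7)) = 0.00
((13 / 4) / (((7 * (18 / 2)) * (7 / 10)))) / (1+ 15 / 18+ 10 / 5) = 65 / 3381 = 0.02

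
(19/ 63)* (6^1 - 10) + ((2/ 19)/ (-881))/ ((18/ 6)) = -1272206/ 1054557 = -1.21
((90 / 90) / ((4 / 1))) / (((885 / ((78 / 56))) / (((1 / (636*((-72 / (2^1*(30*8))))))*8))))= -0.00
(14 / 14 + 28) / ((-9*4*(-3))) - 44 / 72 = -37 / 108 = -0.34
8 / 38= 4 / 19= 0.21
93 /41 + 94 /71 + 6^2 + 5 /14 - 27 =527739 /40754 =12.95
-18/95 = -0.19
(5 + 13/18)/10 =0.57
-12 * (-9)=108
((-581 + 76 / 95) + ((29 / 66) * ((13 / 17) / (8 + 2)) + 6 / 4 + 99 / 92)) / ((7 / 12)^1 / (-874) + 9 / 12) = -5664012328 / 7348165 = -770.81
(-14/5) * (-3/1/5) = 42/25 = 1.68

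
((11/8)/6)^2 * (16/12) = 121/1728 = 0.07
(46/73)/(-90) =-23/3285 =-0.01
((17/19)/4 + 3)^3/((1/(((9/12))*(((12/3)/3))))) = 14706125/438976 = 33.50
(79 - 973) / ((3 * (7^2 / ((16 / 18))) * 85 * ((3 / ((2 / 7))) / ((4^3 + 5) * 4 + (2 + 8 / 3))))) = -4014656 / 2361555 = -1.70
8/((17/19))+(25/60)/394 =718741/80376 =8.94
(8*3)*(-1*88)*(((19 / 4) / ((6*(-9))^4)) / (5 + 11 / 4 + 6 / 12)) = -76 / 531441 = -0.00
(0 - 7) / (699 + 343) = -7 / 1042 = -0.01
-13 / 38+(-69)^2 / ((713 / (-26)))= -204919 / 1178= -173.96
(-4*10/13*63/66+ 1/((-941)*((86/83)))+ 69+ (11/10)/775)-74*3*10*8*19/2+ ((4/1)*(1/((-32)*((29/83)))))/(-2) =-1754606872391518007/10403603782000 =-168653.76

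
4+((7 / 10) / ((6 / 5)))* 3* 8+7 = 25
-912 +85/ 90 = -16399/ 18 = -911.06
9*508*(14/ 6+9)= 51816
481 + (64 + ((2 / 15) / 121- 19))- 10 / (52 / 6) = 12383771 / 23595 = 524.85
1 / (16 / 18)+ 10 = 89 / 8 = 11.12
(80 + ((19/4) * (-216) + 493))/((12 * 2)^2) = -151/192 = -0.79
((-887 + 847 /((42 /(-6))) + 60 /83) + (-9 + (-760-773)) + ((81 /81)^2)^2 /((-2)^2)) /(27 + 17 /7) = -5923939 /68392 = -86.62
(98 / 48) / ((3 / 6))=49 / 12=4.08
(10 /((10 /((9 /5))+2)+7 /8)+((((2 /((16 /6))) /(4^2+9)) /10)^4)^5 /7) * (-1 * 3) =-15120000000000000000000000000000000000000000000000006349434394221 /4249000000000000000000000000000000000000000000000000000000000000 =-3.56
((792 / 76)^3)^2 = 60254729561664 / 47045881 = 1280765.25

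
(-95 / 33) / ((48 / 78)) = -1235 / 264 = -4.68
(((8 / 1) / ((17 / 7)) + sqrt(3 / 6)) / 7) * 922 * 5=2305 * sqrt(2) / 7 + 36880 / 17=2635.09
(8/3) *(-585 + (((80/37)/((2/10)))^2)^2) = 196028926520/5622483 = 34865.19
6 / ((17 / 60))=360 / 17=21.18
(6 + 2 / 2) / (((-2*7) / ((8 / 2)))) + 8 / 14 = -10 / 7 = -1.43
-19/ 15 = -1.27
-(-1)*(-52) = -52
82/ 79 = 1.04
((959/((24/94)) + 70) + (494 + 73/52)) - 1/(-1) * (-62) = 166120/39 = 4259.49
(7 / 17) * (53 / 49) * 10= 530 / 119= 4.45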